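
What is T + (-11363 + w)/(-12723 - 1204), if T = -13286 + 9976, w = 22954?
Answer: -46109961/13927 ≈ -3310.8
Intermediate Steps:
T = -3310
T + (-11363 + w)/(-12723 - 1204) = -3310 + (-11363 + 22954)/(-12723 - 1204) = -3310 + 11591/(-13927) = -3310 + 11591*(-1/13927) = -3310 - 11591/13927 = -46109961/13927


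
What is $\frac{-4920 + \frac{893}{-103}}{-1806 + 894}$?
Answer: $\frac{507653}{93936} \approx 5.4042$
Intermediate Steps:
$\frac{-4920 + \frac{893}{-103}}{-1806 + 894} = \frac{-4920 + 893 \left(- \frac{1}{103}\right)}{-912} = \left(-4920 - \frac{893}{103}\right) \left(- \frac{1}{912}\right) = \left(- \frac{507653}{103}\right) \left(- \frac{1}{912}\right) = \frac{507653}{93936}$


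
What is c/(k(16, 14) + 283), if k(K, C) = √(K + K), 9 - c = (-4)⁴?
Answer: -69901/80057 + 988*√2/80057 ≈ -0.85569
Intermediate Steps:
c = -247 (c = 9 - 1*(-4)⁴ = 9 - 1*256 = 9 - 256 = -247)
k(K, C) = √2*√K (k(K, C) = √(2*K) = √2*√K)
c/(k(16, 14) + 283) = -247/(√2*√16 + 283) = -247/(√2*4 + 283) = -247/(4*√2 + 283) = -247/(283 + 4*√2)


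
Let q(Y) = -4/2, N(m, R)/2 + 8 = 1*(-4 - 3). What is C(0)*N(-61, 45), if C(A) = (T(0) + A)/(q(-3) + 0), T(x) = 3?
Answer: 45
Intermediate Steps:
N(m, R) = -30 (N(m, R) = -16 + 2*(1*(-4 - 3)) = -16 + 2*(1*(-7)) = -16 + 2*(-7) = -16 - 14 = -30)
q(Y) = -2 (q(Y) = -4*1/2 = -2)
C(A) = -3/2 - A/2 (C(A) = (3 + A)/(-2 + 0) = (3 + A)/(-2) = (3 + A)*(-1/2) = -3/2 - A/2)
C(0)*N(-61, 45) = (-3/2 - 1/2*0)*(-30) = (-3/2 + 0)*(-30) = -3/2*(-30) = 45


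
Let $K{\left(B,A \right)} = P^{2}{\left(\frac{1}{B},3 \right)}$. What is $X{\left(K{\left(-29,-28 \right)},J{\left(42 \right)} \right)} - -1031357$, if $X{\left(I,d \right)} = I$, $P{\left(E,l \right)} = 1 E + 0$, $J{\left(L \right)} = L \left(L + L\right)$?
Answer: $\frac{867371238}{841} \approx 1.0314 \cdot 10^{6}$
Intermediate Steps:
$J{\left(L \right)} = 2 L^{2}$ ($J{\left(L \right)} = L 2 L = 2 L^{2}$)
$P{\left(E,l \right)} = E$ ($P{\left(E,l \right)} = E + 0 = E$)
$K{\left(B,A \right)} = \frac{1}{B^{2}}$ ($K{\left(B,A \right)} = \left(\frac{1}{B}\right)^{2} = \frac{1}{B^{2}}$)
$X{\left(K{\left(-29,-28 \right)},J{\left(42 \right)} \right)} - -1031357 = \frac{1}{841} - -1031357 = \frac{1}{841} + 1031357 = \frac{867371238}{841}$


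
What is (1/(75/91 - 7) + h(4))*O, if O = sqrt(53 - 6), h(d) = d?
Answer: 2157*sqrt(47)/562 ≈ 26.313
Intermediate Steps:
O = sqrt(47) ≈ 6.8557
(1/(75/91 - 7) + h(4))*O = (1/(75/91 - 7) + 4)*sqrt(47) = (1/(-562/91) + 4)*sqrt(47) = (-91/562 + 4)*sqrt(47) = 2157*sqrt(47)/562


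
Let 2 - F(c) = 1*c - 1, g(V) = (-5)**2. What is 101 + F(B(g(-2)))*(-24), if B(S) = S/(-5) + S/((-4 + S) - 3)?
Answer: -173/3 ≈ -57.667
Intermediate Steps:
g(V) = 25
B(S) = -S/5 + S/(-7 + S) (B(S) = S*(-1/5) + S/(-7 + S) = -S/5 + S/(-7 + S))
F(c) = 3 - c (F(c) = 2 - (1*c - 1) = 2 - (c - 1) = 2 - (-1 + c) = 2 + (1 - c) = 3 - c)
101 + F(B(g(-2)))*(-24) = 101 + (3 - 25*(12 - 1*25)/(5*(-7 + 25)))*(-24) = 101 + (3 - 25*(12 - 25)/(5*18))*(-24) = 101 + (3 - 25*(-13)/(5*18))*(-24) = 101 + (3 - 1*(-65/18))*(-24) = 101 + (3 + 65/18)*(-24) = 101 + (119/18)*(-24) = 101 - 476/3 = -173/3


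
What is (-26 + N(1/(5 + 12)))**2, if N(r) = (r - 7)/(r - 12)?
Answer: 26625600/41209 ≈ 646.11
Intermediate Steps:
N(r) = (-7 + r)/(-12 + r)
(-26 + N(1/(5 + 12)))**2 = (-26 + (-7 + 1/(5 + 12))/(-12 + 1/(5 + 12)))**2 = (-26 + (-7 + 1/17)/(-12 + 1/17))**2 = (-26 - 118/17/(-203/17))**2 = (-26 - 17/203*(-118/17))**2 = (-26 + 118/203)**2 = (-5160/203)**2 = 26625600/41209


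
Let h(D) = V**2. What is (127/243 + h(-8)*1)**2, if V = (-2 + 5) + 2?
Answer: 38464804/59049 ≈ 651.40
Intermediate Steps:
V = 5 (V = 3 + 2 = 5)
h(D) = 25 (h(D) = 5**2 = 25)
(127/243 + h(-8)*1)**2 = (127/243 + 25*1)**2 = (127*(1/243) + 25)**2 = (127/243 + 25)**2 = (6202/243)**2 = 38464804/59049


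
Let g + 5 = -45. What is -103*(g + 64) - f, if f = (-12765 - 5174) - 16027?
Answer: 32524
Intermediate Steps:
g = -50 (g = -5 - 45 = -50)
f = -33966 (f = -17939 - 16027 = -33966)
-103*(g + 64) - f = -103*(-50 + 64) - 1*(-33966) = -103*14 + 33966 = -1442 + 33966 = 32524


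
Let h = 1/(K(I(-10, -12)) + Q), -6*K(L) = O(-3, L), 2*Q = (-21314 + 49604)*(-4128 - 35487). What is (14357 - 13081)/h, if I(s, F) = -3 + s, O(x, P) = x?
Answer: -715011926662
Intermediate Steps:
Q = -560354175 (Q = ((-21314 + 49604)*(-4128 - 35487))/2 = (28290*(-39615))/2 = (½)*(-1120708350) = -560354175)
K(L) = ½ (K(L) = -⅙*(-3) = ½)
h = -2/1120708349 (h = 1/(½ - 560354175) = 1/(-1120708349/2) = -2/1120708349 ≈ -1.7846e-9)
(14357 - 13081)/h = (14357 - 13081)/(-2/1120708349) = 1276*(-1120708349/2) = -715011926662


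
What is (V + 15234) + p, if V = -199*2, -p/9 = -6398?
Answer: 72418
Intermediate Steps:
p = 57582 (p = -9*(-6398) = 57582)
V = -398
(V + 15234) + p = (-398 + 15234) + 57582 = 14836 + 57582 = 72418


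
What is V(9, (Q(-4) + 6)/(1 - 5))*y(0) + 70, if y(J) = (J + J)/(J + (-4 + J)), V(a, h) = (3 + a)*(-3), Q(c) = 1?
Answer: 70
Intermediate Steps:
V(a, h) = -9 - 3*a
y(J) = 2*J/(-4 + 2*J) (y(J) = (2*J)/(-4 + 2*J) = 2*J/(-4 + 2*J))
V(9, (Q(-4) + 6)/(1 - 5))*y(0) + 70 = (-9 - 3*9)*(0/(-2 + 0)) + 70 = (-9 - 27)*(0/(-2)) + 70 = -0*(-1)/2 + 70 = -36*0 + 70 = 0 + 70 = 70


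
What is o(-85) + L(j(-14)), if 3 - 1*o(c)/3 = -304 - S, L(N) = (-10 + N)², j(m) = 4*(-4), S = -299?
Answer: 700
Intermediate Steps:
j(m) = -16
o(c) = 24 (o(c) = 9 - 3*(-304 - 1*(-299)) = 9 - 3*(-304 + 299) = 9 - 3*(-5) = 9 + 15 = 24)
o(-85) + L(j(-14)) = 24 + (-10 - 16)² = 24 + (-26)² = 24 + 676 = 700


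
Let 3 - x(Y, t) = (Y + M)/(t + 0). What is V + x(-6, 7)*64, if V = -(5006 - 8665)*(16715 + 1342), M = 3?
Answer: 462495477/7 ≈ 6.6071e+7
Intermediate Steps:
x(Y, t) = 3 - (3 + Y)/t (x(Y, t) = 3 - (Y + 3)/(t + 0) = 3 - (3 + Y)/t)
V = 66070563 (V = -(-3659)*18057 = -1*(-66070563) = 66070563)
V + x(-6, 7)*64 = 66070563 + ((-3 - 1*(-6) + 3*7)/7)*64 = 66070563 + ((-3 + 6 + 21)/7)*64 = 66070563 + ((⅐)*24)*64 = 66070563 + (24/7)*64 = 66070563 + 1536/7 = 462495477/7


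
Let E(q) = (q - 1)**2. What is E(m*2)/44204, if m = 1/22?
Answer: 25/1337171 ≈ 1.8696e-5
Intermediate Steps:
m = 1/22 ≈ 0.045455
E(q) = (-1 + q)**2
E(m*2)/44204 = (-1 + (1/22)*2)**2/44204 = (-1 + 1/11)**2*(1/44204) = (-10/11)**2*(1/44204) = (100/121)*(1/44204) = 25/1337171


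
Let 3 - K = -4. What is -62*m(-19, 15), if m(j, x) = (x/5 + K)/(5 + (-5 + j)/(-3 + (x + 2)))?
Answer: -4340/23 ≈ -188.70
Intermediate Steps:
K = 7 (K = 3 - 1*(-4) = 3 + 4 = 7)
m(j, x) = (7 + x/5)/(5 + (-5 + j)/(-1 + x)) (m(j, x) = (x/5 + 7)/(5 + (-5 + j)/(-3 + (x + 2))) = (x*(1/5) + 7)/(5 + (-5 + j)/(-3 + (2 + x))) = (x/5 + 7)/(5 + (-5 + j)/(-1 + x)) = (7 + x/5)/(5 + (-5 + j)/(-1 + x)))
-62*m(-19, 15) = -62*(-35 + 15**2 + 34*15)/(5*(-10 - 19 + 5*15)) = -62*(-35 + 225 + 510)/(5*(-10 - 19 + 75)) = -62*700/(5*46) = -62*70/23 = -4340/23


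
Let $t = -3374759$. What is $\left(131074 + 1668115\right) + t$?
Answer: $-1575570$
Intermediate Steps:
$\left(131074 + 1668115\right) + t = \left(131074 + 1668115\right) - 3374759 = 1799189 - 3374759 = -1575570$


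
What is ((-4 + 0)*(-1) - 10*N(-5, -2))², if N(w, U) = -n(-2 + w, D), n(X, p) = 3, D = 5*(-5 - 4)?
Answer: 1156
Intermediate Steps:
D = -45 (D = 5*(-9) = -45)
N(w, U) = -3 (N(w, U) = -1*3 = -3)
((-4 + 0)*(-1) - 10*N(-5, -2))² = ((-4 + 0)*(-1) - 10*(-3))² = (-4*(-1) + 30)² = (4 + 30)² = 34² = 1156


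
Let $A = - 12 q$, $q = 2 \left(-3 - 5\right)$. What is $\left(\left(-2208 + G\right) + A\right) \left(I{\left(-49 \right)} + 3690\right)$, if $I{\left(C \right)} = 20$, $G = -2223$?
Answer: $-15726690$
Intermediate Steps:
$q = -16$ ($q = 2 \left(-8\right) = -16$)
$A = 192$ ($A = \left(-12\right) \left(-16\right) = 192$)
$\left(\left(-2208 + G\right) + A\right) \left(I{\left(-49 \right)} + 3690\right) = \left(\left(-2208 - 2223\right) + 192\right) \left(20 + 3690\right) = \left(-4431 + 192\right) 3710 = \left(-4239\right) 3710 = -15726690$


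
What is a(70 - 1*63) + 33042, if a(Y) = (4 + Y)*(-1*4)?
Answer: 32998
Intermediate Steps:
a(Y) = -16 - 4*Y (a(Y) = (4 + Y)*(-4) = -16 - 4*Y)
a(70 - 1*63) + 33042 = (-16 - 4*(70 - 1*63)) + 33042 = (-16 - 4*(70 - 63)) + 33042 = (-16 - 4*7) + 33042 = (-16 - 28) + 33042 = -44 + 33042 = 32998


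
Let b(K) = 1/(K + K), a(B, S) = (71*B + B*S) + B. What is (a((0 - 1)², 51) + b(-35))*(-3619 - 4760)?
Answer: -10304973/10 ≈ -1.0305e+6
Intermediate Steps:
a(B, S) = 72*B + B*S
b(K) = 1/(2*K)
(a((0 - 1)², 51) + b(-35))*(-3619 - 4760) = ((0 - 1)²*(72 + 51) + (½)/(-35))*(-3619 - 4760) = ((-1)²*123 + (½)*(-1/35))*(-8379) = (1*123 - 1/70)*(-8379) = (123 - 1/70)*(-8379) = (8609/70)*(-8379) = -10304973/10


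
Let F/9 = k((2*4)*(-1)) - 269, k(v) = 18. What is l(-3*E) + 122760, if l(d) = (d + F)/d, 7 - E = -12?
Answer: 2333212/19 ≈ 1.2280e+5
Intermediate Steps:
E = 19 (E = 7 - 1*(-12) = 7 + 12 = 19)
F = -2259 (F = 9*(18 - 269) = 9*(-251) = -2259)
l(d) = (-2259 + d)/d (l(d) = (d - 2259)/d = (-2259 + d)/d)
l(-3*E) + 122760 = (-2259 - 3*19)/((-3*19)) + 122760 = (-2259 - 57)/(-57) + 122760 = -1/57*(-2316) + 122760 = 772/19 + 122760 = 2333212/19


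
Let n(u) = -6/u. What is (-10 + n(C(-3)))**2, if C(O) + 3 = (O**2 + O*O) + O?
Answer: 441/4 ≈ 110.25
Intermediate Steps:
C(O) = -3 + O + 2*O**2 (C(O) = -3 + ((O**2 + O*O) + O) = -3 + ((O**2 + O**2) + O) = -3 + (2*O**2 + O) = -3 + (O + 2*O**2) = -3 + O + 2*O**2)
(-10 + n(C(-3)))**2 = (-10 - 6/(-3 - 3 + 2*(-3)**2))**2 = (-10 - 6/(-3 - 3 + 2*9))**2 = (-10 - 6/(-3 - 3 + 18))**2 = (-10 - 6/12)**2 = (-10 - 6*1/12)**2 = (-10 - 1/2)**2 = (-21/2)**2 = 441/4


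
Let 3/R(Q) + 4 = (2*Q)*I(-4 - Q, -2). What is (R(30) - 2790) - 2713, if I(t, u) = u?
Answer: -682375/124 ≈ -5503.0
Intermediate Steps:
R(Q) = 3/(-4 - 4*Q) (R(Q) = 3/(-4 + (2*Q)*(-2)) = 3/(-4 - 4*Q))
(R(30) - 2790) - 2713 = (3/(4*(-1 - 1*30)) - 2790) - 2713 = (3/(4*(-1 - 30)) - 2790) - 2713 = ((¾)/(-31) - 2790) - 2713 = ((¾)*(-1/31) - 2790) - 2713 = (-3/124 - 2790) - 2713 = -345963/124 - 2713 = -682375/124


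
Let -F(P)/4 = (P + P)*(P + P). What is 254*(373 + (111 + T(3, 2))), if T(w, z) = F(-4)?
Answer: 57912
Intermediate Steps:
F(P) = -16*P² (F(P) = -4*(P + P)*(P + P) = -4*2*P*2*P = -16*P²)
T(w, z) = -256 (T(w, z) = -16*(-4)² = -16*16 = -256)
254*(373 + (111 + T(3, 2))) = 254*(373 + (111 - 256)) = 254*(373 - 145) = 254*228 = 57912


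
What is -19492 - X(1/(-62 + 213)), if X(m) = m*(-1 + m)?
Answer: -444436942/22801 ≈ -19492.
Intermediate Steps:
-19492 - X(1/(-62 + 213)) = -19492 - (-1 + 1/(-62 + 213))/(-62 + 213) = -19492 - (-1 + 1/151)/151 = -19492 - (-150)/(151*151) = -19492 - 1*(-150/22801) = -19492 + 150/22801 = -444436942/22801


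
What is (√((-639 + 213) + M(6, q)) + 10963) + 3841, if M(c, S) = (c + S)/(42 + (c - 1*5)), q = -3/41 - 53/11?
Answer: 14804 + I*√160203982774/19393 ≈ 14804.0 + 20.639*I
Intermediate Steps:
q = -2206/451 (q = -3*1/41 - 53*1/11 = -3/41 - 53/11 = -2206/451 ≈ -4.8913)
M(c, S) = (S + c)/(37 + c) (M(c, S) = (S + c)/(42 + (c - 5)) = (S + c)/(42 + (-5 + c)) = (S + c)/(37 + c))
(√((-639 + 213) + M(6, q)) + 10963) + 3841 = (√((-639 + 213) + (-2206/451 + 6)/(37 + 6)) + 10963) + 3841 = (√(-426 + (500/451)/43) + 10963) + 3841 = (√(-426 + (1/43)*(500/451)) + 10963) + 3841 = (√(-426 + 500/19393) + 10963) + 3841 = (√(-8260918/19393) + 10963) + 3841 = (I*√160203982774/19393 + 10963) + 3841 = (10963 + I*√160203982774/19393) + 3841 = 14804 + I*√160203982774/19393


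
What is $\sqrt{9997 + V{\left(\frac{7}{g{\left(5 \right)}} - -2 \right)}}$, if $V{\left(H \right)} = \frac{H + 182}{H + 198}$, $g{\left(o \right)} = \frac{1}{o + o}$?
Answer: $\frac{\sqrt{20245830}}{45} \approx 99.99$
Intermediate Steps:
$g{\left(o \right)} = \frac{1}{2 o}$
$V{\left(H \right)} = \frac{182 + H}{198 + H}$
$\sqrt{9997 + V{\left(\frac{7}{g{\left(5 \right)}} - -2 \right)}} = \sqrt{9997 + \frac{182 - \left(-2 - \frac{7}{\frac{1}{2} \cdot \frac{1}{5}}\right)}{198 - \left(-2 - \frac{7}{\frac{1}{2} \cdot \frac{1}{5}}\right)}} = \sqrt{9997 + \frac{182 + \left(\frac{7}{\frac{1}{2} \cdot \frac{1}{5}} + 2\right)}{198 + \left(\frac{7}{\frac{1}{2} \cdot \frac{1}{5}} + 2\right)}} = \sqrt{9997 + \frac{182 + \left(7 \frac{1}{\frac{1}{10}} + 2\right)}{198 + \left(7 \frac{1}{\frac{1}{10}} + 2\right)}} = \sqrt{9997 + \frac{182 + \left(7 \cdot 10 + 2\right)}{198 + \left(7 \cdot 10 + 2\right)}} = \sqrt{9997 + \frac{182 + \left(70 + 2\right)}{198 + \left(70 + 2\right)}} = \sqrt{9997 + \frac{182 + 72}{198 + 72}} = \sqrt{9997 + \frac{1}{270} \cdot 254} = \sqrt{9997 + \frac{127}{135}} = \sqrt{\frac{1349722}{135}} = \frac{\sqrt{20245830}}{45}$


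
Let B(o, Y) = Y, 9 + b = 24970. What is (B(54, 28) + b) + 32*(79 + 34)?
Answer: 28605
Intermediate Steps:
b = 24961 (b = -9 + 24970 = 24961)
(B(54, 28) + b) + 32*(79 + 34) = (28 + 24961) + 32*(79 + 34) = 24989 + 32*113 = 24989 + 3616 = 28605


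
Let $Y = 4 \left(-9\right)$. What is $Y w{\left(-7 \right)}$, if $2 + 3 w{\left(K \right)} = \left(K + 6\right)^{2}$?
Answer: $12$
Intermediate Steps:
$Y = -36$
$w{\left(K \right)} = - \frac{2}{3} + \frac{\left(6 + K\right)^{2}}{3}$ ($w{\left(K \right)} = - \frac{2}{3} + \frac{\left(K + 6\right)^{2}}{3} = - \frac{2}{3} + \frac{\left(6 + K\right)^{2}}{3}$)
$Y w{\left(-7 \right)} = - 36 \left(- \frac{2}{3} + \frac{\left(6 - 7\right)^{2}}{3}\right) = - 36 \left(- \frac{2}{3} + \frac{\left(-1\right)^{2}}{3}\right) = - 36 \left(- \frac{2}{3} + \frac{1}{3} \cdot 1\right) = - 36 \left(- \frac{2}{3} + \frac{1}{3}\right) = \left(-36\right) \left(- \frac{1}{3}\right) = 12$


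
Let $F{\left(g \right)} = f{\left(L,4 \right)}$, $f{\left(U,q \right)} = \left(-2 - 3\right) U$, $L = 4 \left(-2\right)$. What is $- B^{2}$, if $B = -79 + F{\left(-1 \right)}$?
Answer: $-1521$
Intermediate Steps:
$L = -8$
$f{\left(U,q \right)} = - 5 U$
$F{\left(g \right)} = 40$ ($F{\left(g \right)} = \left(-5\right) \left(-8\right) = 40$)
$B = -39$ ($B = -79 + 40 = -39$)
$- B^{2} = - \left(-39\right)^{2} = \left(-1\right) 1521 = -1521$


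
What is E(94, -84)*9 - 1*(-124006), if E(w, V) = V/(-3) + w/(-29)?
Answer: 3602636/29 ≈ 1.2423e+5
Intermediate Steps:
E(w, V) = -V/3 - w/29 (E(w, V) = V*(-1/3) + w*(-1/29) = -V/3 - w/29)
E(94, -84)*9 - 1*(-124006) = (-1/3*(-84) - 1/29*94)*9 - 1*(-124006) = (28 - 94/29)*9 + 124006 = (718/29)*9 + 124006 = 6462/29 + 124006 = 3602636/29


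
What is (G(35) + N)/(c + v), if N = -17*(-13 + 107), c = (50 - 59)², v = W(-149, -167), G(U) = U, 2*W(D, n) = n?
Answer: 3126/5 ≈ 625.20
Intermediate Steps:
W(D, n) = n/2
v = -167/2 (v = (½)*(-167) = -167/2 ≈ -83.500)
c = 81 (c = (-9)² = 81)
N = -1598 (N = -17*94 = -1598)
(G(35) + N)/(c + v) = (35 - 1598)/(81 - 167/2) = -1563/(-5/2) = -1563*(-⅖) = 3126/5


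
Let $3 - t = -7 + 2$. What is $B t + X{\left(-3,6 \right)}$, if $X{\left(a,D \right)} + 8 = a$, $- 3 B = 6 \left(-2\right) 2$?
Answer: $53$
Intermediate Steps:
$B = 8$ ($B = - \frac{6 \left(-2\right) 2}{3} = - \frac{\left(-12\right) 2}{3} = \left(- \frac{1}{3}\right) \left(-24\right) = 8$)
$X{\left(a,D \right)} = -8 + a$
$t = 8$ ($t = 3 - \left(-7 + 2\right) = 3 - -5 = 3 + 5 = 8$)
$B t + X{\left(-3,6 \right)} = 8 \cdot 8 - 11 = 64 - 11 = 53$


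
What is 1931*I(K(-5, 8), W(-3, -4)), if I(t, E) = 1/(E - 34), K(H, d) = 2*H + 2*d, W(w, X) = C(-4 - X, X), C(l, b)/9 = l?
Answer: -1931/34 ≈ -56.794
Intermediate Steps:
C(l, b) = 9*l
W(w, X) = -36 - 9*X (W(w, X) = 9*(-4 - X) = -36 - 9*X)
I(t, E) = 1/(-34 + E)
1931*I(K(-5, 8), W(-3, -4)) = 1931/(-34 + (-36 - 9*(-4))) = 1931/(-34 + (-36 + 36)) = 1931/(-34 + 0) = 1931/(-34) = 1931*(-1/34) = -1931/34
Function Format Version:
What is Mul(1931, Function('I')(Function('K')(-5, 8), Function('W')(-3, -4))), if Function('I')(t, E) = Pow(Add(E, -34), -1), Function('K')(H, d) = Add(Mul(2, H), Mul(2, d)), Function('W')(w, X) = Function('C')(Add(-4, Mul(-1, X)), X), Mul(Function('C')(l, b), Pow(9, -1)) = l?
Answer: Rational(-1931, 34) ≈ -56.794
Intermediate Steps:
Function('C')(l, b) = Mul(9, l)
Function('W')(w, X) = Add(-36, Mul(-9, X)) (Function('W')(w, X) = Mul(9, Add(-4, Mul(-1, X))) = Add(-36, Mul(-9, X)))
Function('I')(t, E) = Pow(Add(-34, E), -1)
Mul(1931, Function('I')(Function('K')(-5, 8), Function('W')(-3, -4))) = Mul(1931, Pow(Add(-34, Add(-36, Mul(-9, -4))), -1)) = Mul(1931, Pow(Add(-34, Add(-36, 36)), -1)) = Mul(1931, Pow(Add(-34, 0), -1)) = Mul(1931, Pow(-34, -1)) = Mul(1931, Rational(-1, 34)) = Rational(-1931, 34)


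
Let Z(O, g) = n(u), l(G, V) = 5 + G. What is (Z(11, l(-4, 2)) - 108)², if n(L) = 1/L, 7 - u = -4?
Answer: 1408969/121 ≈ 11644.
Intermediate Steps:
u = 11 (u = 7 - 1*(-4) = 7 + 4 = 11)
Z(O, g) = 1/11
(Z(11, l(-4, 2)) - 108)² = (1/11 - 108)² = (-1187/11)² = 1408969/121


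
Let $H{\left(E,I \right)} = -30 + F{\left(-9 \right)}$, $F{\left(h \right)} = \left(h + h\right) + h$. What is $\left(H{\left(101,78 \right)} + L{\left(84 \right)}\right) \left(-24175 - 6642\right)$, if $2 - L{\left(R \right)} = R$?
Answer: $4283563$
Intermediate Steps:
$F{\left(h \right)} = 3 h$ ($F{\left(h \right)} = 2 h + h = 3 h$)
$H{\left(E,I \right)} = -57$ ($H{\left(E,I \right)} = -30 + 3 \left(-9\right) = -30 - 27 = -57$)
$L{\left(R \right)} = 2 - R$
$\left(H{\left(101,78 \right)} + L{\left(84 \right)}\right) \left(-24175 - 6642\right) = \left(-57 + \left(2 - 84\right)\right) \left(-24175 - 6642\right) = \left(-57 + \left(2 - 84\right)\right) \left(-30817\right) = \left(-57 - 82\right) \left(-30817\right) = \left(-139\right) \left(-30817\right) = 4283563$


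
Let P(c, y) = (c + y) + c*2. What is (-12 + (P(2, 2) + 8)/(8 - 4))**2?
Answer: 64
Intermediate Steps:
P(c, y) = y + 3*c (P(c, y) = (c + y) + 2*c = y + 3*c)
(-12 + (P(2, 2) + 8)/(8 - 4))**2 = (-12 + ((2 + 3*2) + 8)/(8 - 4))**2 = (-12 + ((2 + 6) + 8)/4)**2 = (-12 + (8 + 8)*(1/4))**2 = (-12 + 16*(1/4))**2 = (-12 + 4)**2 = (-8)**2 = 64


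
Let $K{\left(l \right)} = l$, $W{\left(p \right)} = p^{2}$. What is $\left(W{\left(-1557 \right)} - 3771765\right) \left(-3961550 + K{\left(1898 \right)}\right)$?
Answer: $5335694424432$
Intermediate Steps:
$\left(W{\left(-1557 \right)} - 3771765\right) \left(-3961550 + K{\left(1898 \right)}\right) = \left(\left(-1557\right)^{2} - 3771765\right) \left(-3961550 + 1898\right) = \left(2424249 - 3771765\right) \left(-3959652\right) = \left(-1347516\right) \left(-3959652\right) = 5335694424432$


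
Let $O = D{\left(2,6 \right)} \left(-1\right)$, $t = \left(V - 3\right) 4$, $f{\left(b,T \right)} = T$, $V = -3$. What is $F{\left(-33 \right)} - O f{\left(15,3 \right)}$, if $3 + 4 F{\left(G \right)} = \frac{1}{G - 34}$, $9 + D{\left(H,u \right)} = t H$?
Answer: $- \frac{23015}{134} \approx -171.75$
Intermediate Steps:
$t = -24$ ($t = \left(-3 - 3\right) 4 = \left(-6\right) 4 = -24$)
$D{\left(H,u \right)} = -9 - 24 H$
$O = 57$ ($O = \left(-9 - 48\right) \left(-1\right) = \left(-57\right) \left(-1\right) = 57$)
$F{\left(G \right)} = - \frac{3}{4} + \frac{1}{4 \left(-34 + G\right)}$ ($F{\left(G \right)} = - \frac{3}{4} + \frac{1}{4 \left(G - 34\right)} = - \frac{3}{4} + \frac{1}{4 \left(-34 + G\right)}$)
$F{\left(-33 \right)} - O f{\left(15,3 \right)} = \frac{103 - -99}{4 \left(-34 - 33\right)} - 57 \cdot 3 = \frac{103 + 99}{4 \left(-67\right)} - 171 = \frac{1}{4} \left(- \frac{1}{67}\right) 202 - 171 = - \frac{101}{134} - 171 = - \frac{23015}{134}$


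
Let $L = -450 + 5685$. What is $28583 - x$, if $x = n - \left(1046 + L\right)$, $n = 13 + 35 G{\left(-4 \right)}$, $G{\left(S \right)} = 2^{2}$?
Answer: $34711$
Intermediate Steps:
$G{\left(S \right)} = 4$
$L = 5235$
$n = 153$ ($n = 13 + 35 \cdot 4 = 13 + 140 = 153$)
$x = -6128$ ($x = 153 - \left(1046 + 5235\right) = 153 - 6281 = -6128$)
$28583 - x = 28583 - -6128 = 28583 + 6128 = 34711$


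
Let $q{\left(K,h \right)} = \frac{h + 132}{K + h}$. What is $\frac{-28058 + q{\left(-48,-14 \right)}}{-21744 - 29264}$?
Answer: $\frac{869857}{1581248} \approx 0.55011$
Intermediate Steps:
$q{\left(K,h \right)} = \frac{132 + h}{K + h}$
$\frac{-28058 + q{\left(-48,-14 \right)}}{-21744 - 29264} = \frac{-28058 + \frac{132 - 14}{-48 - 14}}{-21744 - 29264} = \frac{-28058 + \frac{1}{-62} \cdot 118}{-51008} = \left(-28058 - \frac{59}{31}\right) \left(- \frac{1}{51008}\right) = \left(- \frac{869857}{31}\right) \left(- \frac{1}{51008}\right) = \frac{869857}{1581248}$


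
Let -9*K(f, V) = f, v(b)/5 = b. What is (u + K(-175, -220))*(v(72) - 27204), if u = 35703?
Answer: -2876799896/3 ≈ -9.5893e+8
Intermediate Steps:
v(b) = 5*b
K(f, V) = -f/9
(u + K(-175, -220))*(v(72) - 27204) = (35703 - ⅑*(-175))*(5*72 - 27204) = (35703 + 175/9)*(360 - 27204) = (321502/9)*(-26844) = -2876799896/3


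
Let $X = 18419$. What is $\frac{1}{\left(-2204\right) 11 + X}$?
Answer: $- \frac{1}{5825} \approx -0.00017167$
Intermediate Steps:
$\frac{1}{\left(-2204\right) 11 + X} = \frac{1}{\left(-2204\right) 11 + 18419} = \frac{1}{-24244 + 18419} = \frac{1}{-5825} = - \frac{1}{5825}$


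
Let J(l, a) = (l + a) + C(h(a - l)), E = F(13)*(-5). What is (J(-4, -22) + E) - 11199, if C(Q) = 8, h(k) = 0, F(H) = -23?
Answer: -11102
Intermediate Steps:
E = 115 (E = -23*(-5) = 115)
J(l, a) = 8 + a + l (J(l, a) = (l + a) + 8 = (a + l) + 8 = 8 + a + l)
(J(-4, -22) + E) - 11199 = ((8 - 22 - 4) + 115) - 11199 = (-18 + 115) - 11199 = 97 - 11199 = -11102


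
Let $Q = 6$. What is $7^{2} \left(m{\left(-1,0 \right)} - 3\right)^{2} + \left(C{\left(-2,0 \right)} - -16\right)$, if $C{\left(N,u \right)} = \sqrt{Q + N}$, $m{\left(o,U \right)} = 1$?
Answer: $214$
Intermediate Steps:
$C{\left(N,u \right)} = \sqrt{6 + N}$
$7^{2} \left(m{\left(-1,0 \right)} - 3\right)^{2} + \left(C{\left(-2,0 \right)} - -16\right) = 7^{2} \left(1 - 3\right)^{2} + \left(\sqrt{6 - 2} - -16\right) = 49 \left(-2\right)^{2} + \left(\sqrt{4} + 16\right) = 49 \cdot 4 + \left(2 + 16\right) = 196 + 18 = 214$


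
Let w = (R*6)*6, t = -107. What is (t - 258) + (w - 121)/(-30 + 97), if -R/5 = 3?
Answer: -25116/67 ≈ -374.87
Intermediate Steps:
R = -15 (R = -5*3 = -15)
w = -540 (w = -15*6*6 = -90*6 = -540)
(t - 258) + (w - 121)/(-30 + 97) = (-107 - 258) + (-540 - 121)/(-30 + 97) = -365 - 661/67 = -25116/67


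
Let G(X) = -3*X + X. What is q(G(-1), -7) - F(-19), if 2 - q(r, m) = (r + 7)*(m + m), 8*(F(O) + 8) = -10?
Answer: 549/4 ≈ 137.25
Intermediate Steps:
G(X) = -2*X
F(O) = -37/4 (F(O) = -8 + (1/8)*(-10) = -8 - 5/4 = -37/4)
q(r, m) = 2 - 2*m*(7 + r) (q(r, m) = 2 - (r + 7)*(m + m) = 2 - (7 + r)*2*m = 2 - 2*m*(7 + r))
q(G(-1), -7) - F(-19) = (2 - 14*(-7) - 2*(-7)*(-2*(-1))) - 1*(-37/4) = (2 + 98 - 2*(-7)*2) + 37/4 = (2 + 98 + 28) + 37/4 = 128 + 37/4 = 549/4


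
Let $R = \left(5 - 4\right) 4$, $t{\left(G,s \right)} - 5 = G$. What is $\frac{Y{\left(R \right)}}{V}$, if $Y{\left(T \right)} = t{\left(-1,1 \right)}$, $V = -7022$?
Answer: $- \frac{2}{3511} \approx -0.00056964$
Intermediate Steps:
$t{\left(G,s \right)} = 5 + G$
$R = 4$ ($R = 1 \cdot 4 = 4$)
$Y{\left(T \right)} = 4$ ($Y{\left(T \right)} = 5 - 1 = 4$)
$\frac{Y{\left(R \right)}}{V} = \frac{4}{-7022} = 4 \left(- \frac{1}{7022}\right) = - \frac{2}{3511}$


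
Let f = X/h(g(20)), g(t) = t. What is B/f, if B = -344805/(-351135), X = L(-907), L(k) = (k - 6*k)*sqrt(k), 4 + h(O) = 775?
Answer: -5907659*I*sqrt(907)/32095650735 ≈ -0.0055434*I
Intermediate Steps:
h(O) = 771 (h(O) = -4 + 775 = 771)
L(k) = -5*k**(3/2) (L(k) = (-5*k)*sqrt(k) = -5*k**(3/2))
X = 4535*I*sqrt(907) (X = -(-4535)*I*sqrt(907) = 4535*I*sqrt(907) ≈ 1.3658e+5*I)
B = 22987/23409 (B = -344805*(-1/351135) = 22987/23409 ≈ 0.98197)
f = 4535*I*sqrt(907)/771 (f = (4535*I*sqrt(907))/771 = (4535*I*sqrt(907))*(1/771) = 4535*I*sqrt(907)/771 ≈ 177.14*I)
B/f = 22987/(23409*((4535*I*sqrt(907)/771))) = 22987*(-771*I*sqrt(907)/4113245)/23409 = -5907659*I*sqrt(907)/32095650735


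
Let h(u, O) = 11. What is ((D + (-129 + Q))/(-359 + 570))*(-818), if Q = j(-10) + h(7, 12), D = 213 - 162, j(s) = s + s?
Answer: 71166/211 ≈ 337.28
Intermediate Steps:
j(s) = 2*s
D = 51
Q = -9 (Q = 2*(-10) + 11 = -20 + 11 = -9)
((D + (-129 + Q))/(-359 + 570))*(-818) = ((51 + (-129 - 9))/(-359 + 570))*(-818) = ((51 - 138)/211)*(-818) = -87*1/211*(-818) = -87/211*(-818) = 71166/211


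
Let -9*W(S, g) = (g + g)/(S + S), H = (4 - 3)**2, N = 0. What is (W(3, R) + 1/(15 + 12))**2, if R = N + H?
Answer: 0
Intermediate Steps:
H = 1 (H = 1**2 = 1)
R = 1 (R = 0 + 1 = 1)
W(S, g) = -g/(9*S) (W(S, g) = -(g + g)/(9*(S + S)) = -2*g/(9*(2*S)) = -2*g*1/(2*S)/9 = -g/(9*S))
(W(3, R) + 1/(15 + 12))**2 = (-1/9*1/3 + 1/(15 + 12))**2 = (-1/9*1*1/3 + 1/27)**2 = (-1/27 + 1/27)**2 = 0**2 = 0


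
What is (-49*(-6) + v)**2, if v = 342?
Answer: 404496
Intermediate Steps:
(-49*(-6) + v)**2 = (-49*(-6) + 342)**2 = (294 + 342)**2 = 636**2 = 404496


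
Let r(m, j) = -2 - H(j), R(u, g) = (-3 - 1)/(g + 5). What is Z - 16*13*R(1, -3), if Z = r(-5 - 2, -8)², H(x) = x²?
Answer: 4772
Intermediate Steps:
R(u, g) = -4/(5 + g)
r(m, j) = -2 - j²
Z = 4356 (Z = (-2 - 1*(-8)²)² = (-2 - 1*64)² = (-2 - 64)² = (-66)² = 4356)
Z - 16*13*R(1, -3) = 4356 - 16*13*(-4/(5 - 3)) = 4356 - 208*(-4/2) = 4356 - 208*(-4*½) = 4356 - 208*(-2) = 4356 - 1*(-416) = 4356 + 416 = 4772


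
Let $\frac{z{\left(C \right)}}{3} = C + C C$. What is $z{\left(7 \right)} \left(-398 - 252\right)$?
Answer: $-109200$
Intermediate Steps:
$z{\left(C \right)} = 3 C + 3 C^{2}$ ($z{\left(C \right)} = 3 \left(C + C C\right) = 3 \left(C + C^{2}\right) = 3 C + 3 C^{2}$)
$z{\left(7 \right)} \left(-398 - 252\right) = 3 \cdot 7 \left(1 + 7\right) \left(-398 - 252\right) = 3 \cdot 7 \cdot 8 \left(-650\right) = 168 \left(-650\right) = -109200$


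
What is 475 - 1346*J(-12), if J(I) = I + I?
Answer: 32779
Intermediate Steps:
J(I) = 2*I
475 - 1346*J(-12) = 475 - 2692*(-12) = 475 - 1346*(-24) = 475 + 32304 = 32779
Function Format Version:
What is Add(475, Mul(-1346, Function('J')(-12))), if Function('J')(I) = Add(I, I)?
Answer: 32779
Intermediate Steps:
Function('J')(I) = Mul(2, I)
Add(475, Mul(-1346, Function('J')(-12))) = Add(475, Mul(-1346, Mul(2, -12))) = Add(475, Mul(-1346, -24)) = Add(475, 32304) = 32779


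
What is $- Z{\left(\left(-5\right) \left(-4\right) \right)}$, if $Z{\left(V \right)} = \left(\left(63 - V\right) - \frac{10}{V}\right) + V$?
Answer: $- \frac{125}{2} \approx -62.5$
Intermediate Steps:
$Z{\left(V \right)} = 63 - \frac{10}{V}$ ($Z{\left(V \right)} = \left(63 - V - \frac{10}{V}\right) + V = 63 - \frac{10}{V}$)
$- Z{\left(\left(-5\right) \left(-4\right) \right)} = - (63 - \frac{10}{\left(-5\right) \left(-4\right)}) = - (63 - \frac{10}{20}) = - (63 - \frac{1}{2}) = \left(-1\right) \frac{125}{2} = - \frac{125}{2}$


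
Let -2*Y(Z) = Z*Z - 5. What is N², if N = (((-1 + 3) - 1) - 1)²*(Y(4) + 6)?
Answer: 0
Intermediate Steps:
Y(Z) = 5/2 - Z²/2 (Y(Z) = -(Z*Z - 5)/2 = -(Z² - 5)/2 = -(-5 + Z²)/2 = 5/2 - Z²/2)
N = 0 (N = (((-1 + 3) - 1) - 1)²*((5/2 - ½*4²) + 6) = ((2 - 1) - 1)²*((5/2 - ½*16) + 6) = (1 - 1)²*((5/2 - 8) + 6) = 0²*(-11/2 + 6) = 0*(½) = 0)
N² = 0² = 0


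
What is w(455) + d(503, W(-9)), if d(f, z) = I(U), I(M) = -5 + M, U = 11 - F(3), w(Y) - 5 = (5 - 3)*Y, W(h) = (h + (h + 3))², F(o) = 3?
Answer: 918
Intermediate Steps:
W(h) = (3 + 2*h)² (W(h) = (h + (3 + h))² = (3 + 2*h)²)
w(Y) = 5 + 2*Y (w(Y) = 5 + (5 - 3)*Y = 5 + 2*Y)
U = 8 (U = 11 - 1*3 = 11 - 3 = 8)
d(f, z) = 3 (d(f, z) = -5 + 8 = 3)
w(455) + d(503, W(-9)) = (5 + 2*455) + 3 = (5 + 910) + 3 = 915 + 3 = 918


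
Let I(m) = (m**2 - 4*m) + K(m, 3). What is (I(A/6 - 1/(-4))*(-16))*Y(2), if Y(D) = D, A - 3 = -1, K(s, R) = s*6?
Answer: -434/9 ≈ -48.222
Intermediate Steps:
K(s, R) = 6*s
A = 2 (A = 3 - 1 = 2)
I(m) = m**2 + 2*m (I(m) = (m**2 - 4*m) + 6*m = m**2 + 2*m)
(I(A/6 - 1/(-4))*(-16))*Y(2) = (((2/6 - 1/(-4))*(2 + (2/6 - 1/(-4))))*(-16))*2 = (((2*(1/6) - 1*(-1/4))*(2 + (2*(1/6) - 1*(-1/4))))*(-16))*2 = (((1/3 + 1/4)*(2 + (1/3 + 1/4)))*(-16))*2 = ((7*(2 + 7/12)/12)*(-16))*2 = (((7/12)*(31/12))*(-16))*2 = ((217/144)*(-16))*2 = -217/9*2 = -434/9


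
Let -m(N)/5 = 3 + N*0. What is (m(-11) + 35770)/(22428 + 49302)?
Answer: 7151/14346 ≈ 0.49847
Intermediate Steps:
m(N) = -15 (m(N) = -5*(3 + N*0) = -5*(3 + 0) = -5*3 = -15)
(m(-11) + 35770)/(22428 + 49302) = (-15 + 35770)/(22428 + 49302) = 35755/71730 = 35755*(1/71730) = 7151/14346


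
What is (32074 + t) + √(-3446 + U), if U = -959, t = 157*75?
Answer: 43849 + I*√4405 ≈ 43849.0 + 66.37*I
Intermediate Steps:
t = 11775
(32074 + t) + √(-3446 + U) = (32074 + 11775) + √(-3446 - 959) = 43849 + √(-4405) = 43849 + I*√4405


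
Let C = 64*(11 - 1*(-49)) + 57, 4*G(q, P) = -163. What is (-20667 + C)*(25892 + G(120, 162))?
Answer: -867050925/2 ≈ -4.3353e+8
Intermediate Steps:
G(q, P) = -163/4 (G(q, P) = (¼)*(-163) = -163/4)
C = 3897 (C = 64*(11 + 49) + 57 = 64*60 + 57 = 3840 + 57 = 3897)
(-20667 + C)*(25892 + G(120, 162)) = (-20667 + 3897)*(25892 - 163/4) = -16770*103405/4 = -867050925/2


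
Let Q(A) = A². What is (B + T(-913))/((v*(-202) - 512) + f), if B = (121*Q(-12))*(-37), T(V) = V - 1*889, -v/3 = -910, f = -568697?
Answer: 646490/1120669 ≈ 0.57688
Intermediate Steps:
v = 2730 (v = -3*(-910) = 2730)
T(V) = -889 + V (T(V) = V - 889 = -889 + V)
B = -644688 (B = (121*(-12)²)*(-37) = (121*144)*(-37) = 17424*(-37) = -644688)
(B + T(-913))/((v*(-202) - 512) + f) = (-644688 + (-889 - 913))/((2730*(-202) - 512) - 568697) = (-644688 - 1802)/((-551460 - 512) - 568697) = -646490/(-551972 - 568697) = -646490/(-1120669) = -646490*(-1/1120669) = 646490/1120669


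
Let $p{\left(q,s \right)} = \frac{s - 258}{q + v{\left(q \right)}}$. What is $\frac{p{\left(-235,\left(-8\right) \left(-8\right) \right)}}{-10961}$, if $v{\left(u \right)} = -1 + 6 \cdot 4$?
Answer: $- \frac{1}{11978} \approx -8.3486 \cdot 10^{-5}$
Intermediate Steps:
$v{\left(u \right)} = 23$ ($v{\left(u \right)} = -1 + 24 = 23$)
$p{\left(q,s \right)} = \frac{-258 + s}{23 + q}$ ($p{\left(q,s \right)} = \frac{s - 258}{q + 23} = \frac{-258 + s}{23 + q}$)
$\frac{p{\left(-235,\left(-8\right) \left(-8\right) \right)}}{-10961} = \frac{\frac{1}{23 - 235} \left(-258 - -64\right)}{-10961} = \frac{-258 + 64}{-212} \left(- \frac{1}{10961}\right) = \left(- \frac{1}{212}\right) \left(-194\right) \left(- \frac{1}{10961}\right) = \frac{97}{106} \left(- \frac{1}{10961}\right) = - \frac{1}{11978}$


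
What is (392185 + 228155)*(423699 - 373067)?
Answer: 31409054880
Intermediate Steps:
(392185 + 228155)*(423699 - 373067) = 620340*50632 = 31409054880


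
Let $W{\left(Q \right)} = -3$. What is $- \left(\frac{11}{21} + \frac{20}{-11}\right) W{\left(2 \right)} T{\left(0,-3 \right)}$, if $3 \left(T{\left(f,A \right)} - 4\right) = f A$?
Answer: $- \frac{1196}{77} \approx -15.532$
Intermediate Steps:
$T{\left(f,A \right)} = 4 + \frac{A f}{3}$ ($T{\left(f,A \right)} = 4 + \frac{f A}{3} = 4 + \frac{A f}{3}$)
$- \left(\frac{11}{21} + \frac{20}{-11}\right) W{\left(2 \right)} T{\left(0,-3 \right)} = - \left(\frac{11}{21} + \frac{20}{-11}\right) \left(-3\right) \left(4 + \frac{1}{3} \left(-3\right) 0\right) = - \left(11 \cdot \frac{1}{21} + 20 \left(- \frac{1}{11}\right)\right) \left(-3\right) \left(4 + 0\right) = - \left(\frac{11}{21} - \frac{20}{11}\right) \left(-3\right) 4 = - \left(- \frac{299}{231}\right) \left(-3\right) 4 = - \frac{299 \cdot 4}{77} = \left(-1\right) \frac{1196}{77} = - \frac{1196}{77}$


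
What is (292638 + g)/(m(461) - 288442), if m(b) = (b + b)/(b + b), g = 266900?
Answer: -559538/288441 ≈ -1.9399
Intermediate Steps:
m(b) = 1 (m(b) = (2*b)/((2*b)) = (2*b)*(1/(2*b)) = 1)
(292638 + g)/(m(461) - 288442) = (292638 + 266900)/(1 - 288442) = 559538/(-288441) = 559538*(-1/288441) = -559538/288441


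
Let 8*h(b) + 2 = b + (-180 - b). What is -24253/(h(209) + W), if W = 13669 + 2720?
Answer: -97012/65465 ≈ -1.4819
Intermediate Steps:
h(b) = -91/4 (h(b) = -¼ + (b + (-180 - b))/8 = -¼ + (⅛)*(-180) = -¼ - 45/2 = -91/4)
W = 16389
-24253/(h(209) + W) = -24253/(-91/4 + 16389) = -24253/65465/4 = -24253*4/65465 = -97012/65465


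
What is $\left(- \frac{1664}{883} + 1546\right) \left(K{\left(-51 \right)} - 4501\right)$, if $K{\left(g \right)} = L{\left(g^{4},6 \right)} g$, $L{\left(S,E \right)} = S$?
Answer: $- \frac{470432195483408}{883} \approx -5.3277 \cdot 10^{11}$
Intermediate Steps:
$K{\left(g \right)} = g^{5}$ ($K{\left(g \right)} = g^{4} g = g^{5}$)
$\left(- \frac{1664}{883} + 1546\right) \left(K{\left(-51 \right)} - 4501\right) = \left(- \frac{1664}{883} + 1546\right) \left(\left(-51\right)^{5} - 4501\right) = \left(\left(-1664\right) \frac{1}{883} + 1546\right) \left(-345025251 - 4501\right) = \left(- \frac{1664}{883} + 1546\right) \left(-345029752\right) = \frac{1363454}{883} \left(-345029752\right) = - \frac{470432195483408}{883}$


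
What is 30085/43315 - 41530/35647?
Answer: -145286391/308809961 ≈ -0.47047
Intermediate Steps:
30085/43315 - 41530/35647 = 30085*(1/43315) - 41530*1/35647 = 6017/8663 - 41530/35647 = -145286391/308809961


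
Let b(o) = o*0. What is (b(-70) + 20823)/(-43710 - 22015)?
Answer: -1893/5975 ≈ -0.31682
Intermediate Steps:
b(o) = 0
(b(-70) + 20823)/(-43710 - 22015) = (0 + 20823)/(-43710 - 22015) = 20823/(-65725) = 20823*(-1/65725) = -1893/5975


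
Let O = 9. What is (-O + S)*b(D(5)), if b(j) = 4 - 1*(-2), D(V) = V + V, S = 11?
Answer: 12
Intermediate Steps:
D(V) = 2*V
b(j) = 6 (b(j) = 4 + 2 = 6)
(-O + S)*b(D(5)) = (-1*9 + 11)*6 = (-9 + 11)*6 = 2*6 = 12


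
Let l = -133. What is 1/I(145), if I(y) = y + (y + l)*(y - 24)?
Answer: 1/1597 ≈ 0.00062617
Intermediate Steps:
I(y) = y + (-133 + y)*(-24 + y) (I(y) = y + (y - 133)*(y - 24) = y + (-133 + y)*(-24 + y))
1/I(145) = 1/(3192 + 145² - 156*145) = 1/(3192 + 21025 - 22620) = 1/1597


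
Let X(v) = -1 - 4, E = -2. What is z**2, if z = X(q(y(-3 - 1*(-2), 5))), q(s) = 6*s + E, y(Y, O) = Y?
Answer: 25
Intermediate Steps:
q(s) = -2 + 6*s (q(s) = 6*s - 2 = -2 + 6*s)
X(v) = -5
z = -5
z**2 = (-5)**2 = 25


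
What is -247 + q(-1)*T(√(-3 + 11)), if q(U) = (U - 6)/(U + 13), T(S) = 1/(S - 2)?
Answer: -5935/24 - 7*√2/24 ≈ -247.70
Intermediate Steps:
T(S) = 1/(-2 + S)
q(U) = (-6 + U)/(13 + U)
-247 + q(-1)*T(√(-3 + 11)) = -247 + ((-6 - 1)/(13 - 1))/(-2 + √(-3 + 11)) = -247 + (-7/12)/(-2 + √8) = -247 + ((1/12)*(-7))/(-2 + 2*√2) = -247 - 7/(12*(-2 + 2*√2))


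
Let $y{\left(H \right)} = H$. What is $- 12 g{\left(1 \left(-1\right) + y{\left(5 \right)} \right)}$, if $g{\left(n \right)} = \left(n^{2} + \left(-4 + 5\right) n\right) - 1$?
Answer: $-228$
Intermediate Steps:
$g{\left(n \right)} = -1 + n + n^{2}$ ($g{\left(n \right)} = \left(n^{2} + 1 n\right) - 1 = \left(n^{2} + n\right) - 1 = \left(n + n^{2}\right) - 1 = -1 + n + n^{2}$)
$- 12 g{\left(1 \left(-1\right) + y{\left(5 \right)} \right)} = - 12 \left(-1 + \left(1 \left(-1\right) + 5\right) + \left(1 \left(-1\right) + 5\right)^{2}\right) = - 12 \left(-1 + \left(-1 + 5\right) + \left(-1 + 5\right)^{2}\right) = - 12 \left(-1 + 4 + 4^{2}\right) = - 12 \left(-1 + 4 + 16\right) = \left(-12\right) 19 = -228$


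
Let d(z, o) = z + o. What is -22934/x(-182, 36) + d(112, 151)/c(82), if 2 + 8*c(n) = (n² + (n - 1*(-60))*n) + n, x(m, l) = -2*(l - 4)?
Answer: 13225659/36896 ≈ 358.46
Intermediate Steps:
x(m, l) = 8 - 2*l (x(m, l) = -2*(-4 + l) = 8 - 2*l)
d(z, o) = o + z
c(n) = -¼ + n/8 + n²/8 + n*(60 + n)/8 (c(n) = -¼ + ((n² + (n - 1*(-60))*n) + n)/8 = -¼ + ((n² + (n + 60)*n) + n)/8 = -¼ + ((n² + (60 + n)*n) + n)/8 = -¼ + ((n² + n*(60 + n)) + n)/8 = -¼ + (n + n² + n*(60 + n))/8 = -¼ + (n/8 + n²/8 + n*(60 + n)/8) = -¼ + n/8 + n²/8 + n*(60 + n)/8)
-22934/x(-182, 36) + d(112, 151)/c(82) = -22934/(8 - 2*36) + (151 + 112)/(-¼ + (¼)*82² + (61/8)*82) = -22934/(8 - 72) + 263/(-¼ + (¼)*6724 + 2501/4) = -22934/(-64) + 263/(-¼ + 1681 + 2501/4) = -22934*(-1/64) + 263/2306 = 11467/32 + 263*(1/2306) = 11467/32 + 263/2306 = 13225659/36896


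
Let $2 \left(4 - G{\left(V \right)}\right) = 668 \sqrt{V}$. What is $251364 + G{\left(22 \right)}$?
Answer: $251368 - 334 \sqrt{22} \approx 2.498 \cdot 10^{5}$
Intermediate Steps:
$G{\left(V \right)} = 4 - 334 \sqrt{V}$ ($G{\left(V \right)} = 4 - \frac{668 \sqrt{V}}{2} = 4 - 334 \sqrt{V}$)
$251364 + G{\left(22 \right)} = 251364 + \left(4 - 334 \sqrt{22}\right) = 251368 - 334 \sqrt{22}$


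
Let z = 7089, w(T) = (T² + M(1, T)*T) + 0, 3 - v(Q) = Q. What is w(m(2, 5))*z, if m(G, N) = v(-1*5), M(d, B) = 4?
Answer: 680544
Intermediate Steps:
v(Q) = 3 - Q
m(G, N) = 8 (m(G, N) = 3 - (-1)*5 = 3 - 1*(-5) = 3 + 5 = 8)
w(T) = T² + 4*T (w(T) = (T² + 4*T) + 0 = T² + 4*T)
w(m(2, 5))*z = (8*(4 + 8))*7089 = (8*12)*7089 = 96*7089 = 680544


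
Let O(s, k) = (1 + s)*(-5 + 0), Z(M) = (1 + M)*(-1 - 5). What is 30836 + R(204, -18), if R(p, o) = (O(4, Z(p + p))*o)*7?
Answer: 33986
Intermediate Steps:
Z(M) = -6 - 6*M (Z(M) = (1 + M)*(-6) = -6 - 6*M)
O(s, k) = -5 - 5*s (O(s, k) = (1 + s)*(-5) = -5 - 5*s)
R(p, o) = -175*o (R(p, o) = ((-5 - 5*4)*o)*7 = ((-5 - 20)*o)*7 = -25*o*7 = -175*o)
30836 + R(204, -18) = 30836 - 175*(-18) = 30836 + 3150 = 33986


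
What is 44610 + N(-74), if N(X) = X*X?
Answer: 50086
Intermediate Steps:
N(X) = X**2
44610 + N(-74) = 44610 + (-74)**2 = 44610 + 5476 = 50086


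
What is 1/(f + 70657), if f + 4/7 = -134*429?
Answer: 7/92193 ≈ 7.5928e-5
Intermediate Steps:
f = -402406/7 (f = -4/7 - 134*429 = -4/7 - 57486 = -402406/7 ≈ -57487.)
1/(f + 70657) = 1/(-402406/7 + 70657) = 1/(92193/7) = 7/92193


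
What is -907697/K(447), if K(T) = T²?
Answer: -907697/199809 ≈ -4.5428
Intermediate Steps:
-907697/K(447) = -907697/(447²) = -907697/199809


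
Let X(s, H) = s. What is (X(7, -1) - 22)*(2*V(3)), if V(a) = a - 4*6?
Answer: 630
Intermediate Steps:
V(a) = -24 + a (V(a) = a - 24 = -24 + a)
(X(7, -1) - 22)*(2*V(3)) = (7 - 22)*(2*(-24 + 3)) = -30*(-21) = -15*(-42) = 630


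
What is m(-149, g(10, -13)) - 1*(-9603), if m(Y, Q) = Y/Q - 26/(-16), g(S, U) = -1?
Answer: 78029/8 ≈ 9753.6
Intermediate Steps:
m(Y, Q) = 13/8 + Y/Q (m(Y, Q) = Y/Q - 26*(-1/16) = Y/Q + 13/8 = 13/8 + Y/Q)
m(-149, g(10, -13)) - 1*(-9603) = (13/8 - 149/(-1)) - 1*(-9603) = (13/8 - 149*(-1)) + 9603 = (13/8 + 149) + 9603 = 1205/8 + 9603 = 78029/8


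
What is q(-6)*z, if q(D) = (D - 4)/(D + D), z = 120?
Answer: 100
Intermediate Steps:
q(D) = (-4 + D)/(2*D) (q(D) = (-4 + D)/((2*D)) = (-4 + D)*(1/(2*D)) = (-4 + D)/(2*D))
q(-6)*z = ((½)*(-4 - 6)/(-6))*120 = ((½)*(-⅙)*(-10))*120 = (⅚)*120 = 100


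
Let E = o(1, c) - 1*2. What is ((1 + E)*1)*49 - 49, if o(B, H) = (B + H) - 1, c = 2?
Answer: 0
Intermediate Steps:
o(B, H) = -1 + B + H
E = 0 (E = (-1 + 1 + 2) - 1*2 = 2 - 2 = 0)
((1 + E)*1)*49 - 49 = ((1 + 0)*1)*49 - 49 = (1*1)*49 - 49 = 1*49 - 49 = 49 - 49 = 0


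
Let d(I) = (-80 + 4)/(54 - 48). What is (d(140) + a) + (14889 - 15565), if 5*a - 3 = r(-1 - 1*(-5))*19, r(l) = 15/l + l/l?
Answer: -40201/60 ≈ -670.02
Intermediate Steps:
r(l) = 1 + 15/l (r(l) = 15/l + 1 = 1 + 15/l)
a = 373/20 (a = 3/5 + (((15 + (-1 - 1*(-5)))/(-1 - 1*(-5)))*19)/5 = 3/5 + (((15 + (-1 + 5))/(-1 + 5))*19)/5 = 3/5 + (((15 + 4)/4)*19)/5 = 3/5 + (((1/4)*19)*19)/5 = 3/5 + ((19/4)*19)/5 = 3/5 + (1/5)*(361/4) = 3/5 + 361/20 = 373/20 ≈ 18.650)
d(I) = -38/3 (d(I) = -76/6 = -76*1/6 = -38/3)
(d(140) + a) + (14889 - 15565) = (-38/3 + 373/20) + (14889 - 15565) = 359/60 - 676 = -40201/60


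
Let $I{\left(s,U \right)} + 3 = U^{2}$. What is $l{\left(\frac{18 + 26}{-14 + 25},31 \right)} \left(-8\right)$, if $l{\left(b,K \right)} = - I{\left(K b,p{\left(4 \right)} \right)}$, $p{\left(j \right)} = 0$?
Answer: $-24$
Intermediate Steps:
$I{\left(s,U \right)} = -3 + U^{2}$
$l{\left(b,K \right)} = 3$ ($l{\left(b,K \right)} = - (-3 + 0^{2}) = - (-3 + 0) = \left(-1\right) \left(-3\right) = 3$)
$l{\left(\frac{18 + 26}{-14 + 25},31 \right)} \left(-8\right) = 3 \left(-8\right) = -24$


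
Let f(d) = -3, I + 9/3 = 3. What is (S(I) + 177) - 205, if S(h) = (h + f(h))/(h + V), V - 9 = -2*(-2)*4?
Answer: -703/25 ≈ -28.120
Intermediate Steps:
I = 0 (I = -3 + 3 = 0)
V = 25 (V = 9 - 2*(-2)*4 = 9 + 4*4 = 9 + 16 = 25)
S(h) = (-3 + h)/(25 + h) (S(h) = (h - 3)/(h + 25) = (-3 + h)/(25 + h))
(S(I) + 177) - 205 = ((-3 + 0)/(25 + 0) + 177) - 205 = (-3/25 + 177) - 205 = 4422/25 - 205 = -703/25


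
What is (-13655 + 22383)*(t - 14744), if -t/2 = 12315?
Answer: -343656272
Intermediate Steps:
t = -24630 (t = -2*12315 = -24630)
(-13655 + 22383)*(t - 14744) = (-13655 + 22383)*(-24630 - 14744) = 8728*(-39374) = -343656272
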